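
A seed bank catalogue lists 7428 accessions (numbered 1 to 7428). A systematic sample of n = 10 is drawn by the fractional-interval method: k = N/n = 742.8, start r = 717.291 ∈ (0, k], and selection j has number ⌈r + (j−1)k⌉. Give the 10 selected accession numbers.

j=1: r + 0k = 717.291 → ⌈·⌉ = 718
j=2: r + 1k = 1460.091 → ⌈·⌉ = 1461
j=3: r + 2k = 2202.891 → ⌈·⌉ = 2203
j=4: r + 3k = 2945.691 → ⌈·⌉ = 2946
j=5: r + 4k = 3688.491 → ⌈·⌉ = 3689
j=6: r + 5k = 4431.291 → ⌈·⌉ = 4432
j=7: r + 6k = 5174.091 → ⌈·⌉ = 5175
j=8: r + 7k = 5916.891 → ⌈·⌉ = 5917
j=9: r + 8k = 6659.691 → ⌈·⌉ = 6660
j=10: r + 9k = 7402.491 → ⌈·⌉ = 7403

718, 1461, 2203, 2946, 3689, 4432, 5175, 5917, 6660, 7403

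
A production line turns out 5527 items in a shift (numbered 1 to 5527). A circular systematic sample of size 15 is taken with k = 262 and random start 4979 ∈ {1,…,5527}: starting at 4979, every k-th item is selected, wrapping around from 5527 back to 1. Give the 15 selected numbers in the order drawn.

4979, 5241, 5503, 238, 500, 762, 1024, 1286, 1548, 1810, 2072, 2334, 2596, 2858, 3120

Selection 1: 4979
Selection 2: 4979 + 262 = 5241
Selection 3: 5241 + 262 = 5503
Selection 4: 5503 + 262 = 5765 → 5765 − 5527 = 238
Selection 5: 238 + 262 = 500
Selection 6: 500 + 262 = 762
Selection 7: 762 + 262 = 1024
Selection 8: 1024 + 262 = 1286
Selection 9: 1286 + 262 = 1548
Selection 10: 1548 + 262 = 1810
Selection 11: 1810 + 262 = 2072
Selection 12: 2072 + 262 = 2334
Selection 13: 2334 + 262 = 2596
Selection 14: 2596 + 262 = 2858
Selection 15: 2858 + 262 = 3120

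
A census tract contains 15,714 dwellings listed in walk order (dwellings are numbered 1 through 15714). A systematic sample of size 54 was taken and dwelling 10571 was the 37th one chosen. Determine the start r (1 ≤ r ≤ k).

k = 15714/54 = 291
r = 10571 − (37−1)×291 = 10571 − 10476 = 95

95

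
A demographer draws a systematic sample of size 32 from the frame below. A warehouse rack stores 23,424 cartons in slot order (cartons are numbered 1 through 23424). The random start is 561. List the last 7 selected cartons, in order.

k = N/n = 23424/32 = 732
26th selection = 561 + 25×732 = 18861
27th: 18861 + 732 = 19593
28th: 19593 + 732 = 20325
29th: 20325 + 732 = 21057
30th: 21057 + 732 = 21789
31st: 21789 + 732 = 22521
32nd: 22521 + 732 = 23253

18861, 19593, 20325, 21057, 21789, 22521, 23253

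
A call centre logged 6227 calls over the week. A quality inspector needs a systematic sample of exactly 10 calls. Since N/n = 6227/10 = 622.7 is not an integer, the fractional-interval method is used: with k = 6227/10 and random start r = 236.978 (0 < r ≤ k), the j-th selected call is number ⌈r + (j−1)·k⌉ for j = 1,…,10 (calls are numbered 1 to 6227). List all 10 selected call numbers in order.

j=1: r + 0k = 236.978 → ⌈·⌉ = 237
j=2: r + 1k = 859.678 → ⌈·⌉ = 860
j=3: r + 2k = 1482.378 → ⌈·⌉ = 1483
j=4: r + 3k = 2105.078 → ⌈·⌉ = 2106
j=5: r + 4k = 2727.778 → ⌈·⌉ = 2728
j=6: r + 5k = 3350.478 → ⌈·⌉ = 3351
j=7: r + 6k = 3973.178 → ⌈·⌉ = 3974
j=8: r + 7k = 4595.878 → ⌈·⌉ = 4596
j=9: r + 8k = 5218.578 → ⌈·⌉ = 5219
j=10: r + 9k = 5841.278 → ⌈·⌉ = 5842

237, 860, 1483, 2106, 2728, 3351, 3974, 4596, 5219, 5842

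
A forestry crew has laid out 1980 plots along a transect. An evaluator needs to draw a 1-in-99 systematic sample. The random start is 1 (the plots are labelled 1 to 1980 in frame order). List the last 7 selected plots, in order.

1288, 1387, 1486, 1585, 1684, 1783, 1882

14th selection = 1 + 13×99 = 1288
15th: 1288 + 99 = 1387
16th: 1387 + 99 = 1486
17th: 1486 + 99 = 1585
18th: 1585 + 99 = 1684
19th: 1684 + 99 = 1783
20th: 1783 + 99 = 1882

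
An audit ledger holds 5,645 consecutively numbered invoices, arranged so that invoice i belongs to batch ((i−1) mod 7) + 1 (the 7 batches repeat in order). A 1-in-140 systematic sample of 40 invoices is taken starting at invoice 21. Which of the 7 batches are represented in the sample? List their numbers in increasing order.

7

Consecutive selections differ by k = 140, so their batch numbers differ by 140 mod 7 = 0.
gcd(140, 7) = 7, so the sample visits 7/7 = 1 distinct residues mod 7.
Start 21 is batch 7; the batches hit are 7.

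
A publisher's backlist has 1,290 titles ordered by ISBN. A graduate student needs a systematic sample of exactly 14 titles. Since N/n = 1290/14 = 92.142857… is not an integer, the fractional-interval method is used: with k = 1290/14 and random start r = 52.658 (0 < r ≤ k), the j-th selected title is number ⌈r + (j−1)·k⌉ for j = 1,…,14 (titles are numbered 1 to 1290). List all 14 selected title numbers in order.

j=1: r + 0k = 52.658 → ⌈·⌉ = 53
j=2: r + 1k = 144.800857… → ⌈·⌉ = 145
j=3: r + 2k = 236.943714… → ⌈·⌉ = 237
j=4: r + 3k = 329.086571… → ⌈·⌉ = 330
j=5: r + 4k = 421.229428… → ⌈·⌉ = 422
j=6: r + 5k = 513.372285… → ⌈·⌉ = 514
j=7: r + 6k = 605.515142… → ⌈·⌉ = 606
j=8: r + 7k = 697.658 → ⌈·⌉ = 698
j=9: r + 8k = 789.800857… → ⌈·⌉ = 790
j=10: r + 9k = 881.943714… → ⌈·⌉ = 882
j=11: r + 10k = 974.086571… → ⌈·⌉ = 975
j=12: r + 11k = 1066.229428… → ⌈·⌉ = 1067
j=13: r + 12k = 1158.372285… → ⌈·⌉ = 1159
j=14: r + 13k = 1250.515142… → ⌈·⌉ = 1251

53, 145, 237, 330, 422, 514, 606, 698, 790, 882, 975, 1067, 1159, 1251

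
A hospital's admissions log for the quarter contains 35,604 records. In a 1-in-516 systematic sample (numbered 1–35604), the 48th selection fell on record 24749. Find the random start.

497

k = 516
r = 24749 − (48−1)×516 = 24749 − 24252 = 497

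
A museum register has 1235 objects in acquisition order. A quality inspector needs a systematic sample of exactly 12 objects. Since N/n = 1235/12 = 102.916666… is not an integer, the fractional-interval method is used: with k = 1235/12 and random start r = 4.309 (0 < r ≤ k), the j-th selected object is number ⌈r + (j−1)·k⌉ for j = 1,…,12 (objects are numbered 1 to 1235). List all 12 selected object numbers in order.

j=1: r + 0k = 4.309 → ⌈·⌉ = 5
j=2: r + 1k = 107.225666… → ⌈·⌉ = 108
j=3: r + 2k = 210.142333… → ⌈·⌉ = 211
j=4: r + 3k = 313.059 → ⌈·⌉ = 314
j=5: r + 4k = 415.975666… → ⌈·⌉ = 416
j=6: r + 5k = 518.892333… → ⌈·⌉ = 519
j=7: r + 6k = 621.809 → ⌈·⌉ = 622
j=8: r + 7k = 724.725666… → ⌈·⌉ = 725
j=9: r + 8k = 827.642333… → ⌈·⌉ = 828
j=10: r + 9k = 930.559 → ⌈·⌉ = 931
j=11: r + 10k = 1033.475666… → ⌈·⌉ = 1034
j=12: r + 11k = 1136.392333… → ⌈·⌉ = 1137

5, 108, 211, 314, 416, 519, 622, 725, 828, 931, 1034, 1137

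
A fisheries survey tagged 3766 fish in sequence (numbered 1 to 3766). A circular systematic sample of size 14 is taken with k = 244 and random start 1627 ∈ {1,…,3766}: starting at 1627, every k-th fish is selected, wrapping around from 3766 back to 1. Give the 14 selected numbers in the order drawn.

Selection 1: 1627
Selection 2: 1627 + 244 = 1871
Selection 3: 1871 + 244 = 2115
Selection 4: 2115 + 244 = 2359
Selection 5: 2359 + 244 = 2603
Selection 6: 2603 + 244 = 2847
Selection 7: 2847 + 244 = 3091
Selection 8: 3091 + 244 = 3335
Selection 9: 3335 + 244 = 3579
Selection 10: 3579 + 244 = 3823 → 3823 − 3766 = 57
Selection 11: 57 + 244 = 301
Selection 12: 301 + 244 = 545
Selection 13: 545 + 244 = 789
Selection 14: 789 + 244 = 1033

1627, 1871, 2115, 2359, 2603, 2847, 3091, 3335, 3579, 57, 301, 545, 789, 1033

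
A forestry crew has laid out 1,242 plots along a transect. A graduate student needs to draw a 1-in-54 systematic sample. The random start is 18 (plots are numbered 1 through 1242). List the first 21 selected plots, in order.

18, 72, 126, 180, 234, 288, 342, 396, 450, 504, 558, 612, 666, 720, 774, 828, 882, 936, 990, 1044, 1098

plot 1: 18
plot 2: 18 + 54 = 72
plot 3: 72 + 54 = 126
plot 4: 126 + 54 = 180
plot 5: 180 + 54 = 234
plot 6: 234 + 54 = 288
plot 7: 288 + 54 = 342
plot 8: 342 + 54 = 396
plot 9: 396 + 54 = 450
plot 10: 450 + 54 = 504
plot 11: 504 + 54 = 558
plot 12: 558 + 54 = 612
plot 13: 612 + 54 = 666
plot 14: 666 + 54 = 720
plot 15: 720 + 54 = 774
plot 16: 774 + 54 = 828
plot 17: 828 + 54 = 882
plot 18: 882 + 54 = 936
plot 19: 936 + 54 = 990
plot 20: 990 + 54 = 1044
plot 21: 1044 + 54 = 1098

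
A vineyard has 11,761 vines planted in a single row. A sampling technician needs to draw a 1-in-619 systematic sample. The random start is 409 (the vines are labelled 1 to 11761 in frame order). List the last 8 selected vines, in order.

7218, 7837, 8456, 9075, 9694, 10313, 10932, 11551

12th selection = 409 + 11×619 = 7218
13th: 7218 + 619 = 7837
14th: 7837 + 619 = 8456
15th: 8456 + 619 = 9075
16th: 9075 + 619 = 9694
17th: 9694 + 619 = 10313
18th: 10313 + 619 = 10932
19th: 10932 + 619 = 11551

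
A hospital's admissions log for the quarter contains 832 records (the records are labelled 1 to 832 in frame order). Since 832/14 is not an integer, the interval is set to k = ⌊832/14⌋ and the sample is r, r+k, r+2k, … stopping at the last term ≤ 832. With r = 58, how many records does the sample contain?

14

k = ⌊832/14⌋ = 59
Achieved size = ⌊(832 − 58)/59⌋ + 1 = ⌊774/59⌋ + 1 = 13 + 1 = 14
(last selection: 58 + 13×59 = 825 ≤ 832; next would be 884 > 832)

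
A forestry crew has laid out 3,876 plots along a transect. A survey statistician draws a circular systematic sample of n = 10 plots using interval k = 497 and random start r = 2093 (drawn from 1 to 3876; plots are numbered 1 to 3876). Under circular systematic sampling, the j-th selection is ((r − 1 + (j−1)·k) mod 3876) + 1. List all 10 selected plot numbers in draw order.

Selection 1: 2093
Selection 2: 2093 + 497 = 2590
Selection 3: 2590 + 497 = 3087
Selection 4: 3087 + 497 = 3584
Selection 5: 3584 + 497 = 4081 → 4081 − 3876 = 205
Selection 6: 205 + 497 = 702
Selection 7: 702 + 497 = 1199
Selection 8: 1199 + 497 = 1696
Selection 9: 1696 + 497 = 2193
Selection 10: 2193 + 497 = 2690

2093, 2590, 3087, 3584, 205, 702, 1199, 1696, 2193, 2690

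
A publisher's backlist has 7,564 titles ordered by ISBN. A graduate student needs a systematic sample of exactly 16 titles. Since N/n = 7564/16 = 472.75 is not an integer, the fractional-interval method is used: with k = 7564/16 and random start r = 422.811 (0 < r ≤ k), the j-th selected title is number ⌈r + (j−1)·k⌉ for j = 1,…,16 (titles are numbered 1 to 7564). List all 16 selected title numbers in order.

423, 896, 1369, 1842, 2314, 2787, 3260, 3733, 4205, 4678, 5151, 5624, 6096, 6569, 7042, 7515

j=1: r + 0k = 422.811 → ⌈·⌉ = 423
j=2: r + 1k = 895.561 → ⌈·⌉ = 896
j=3: r + 2k = 1368.311 → ⌈·⌉ = 1369
j=4: r + 3k = 1841.061 → ⌈·⌉ = 1842
j=5: r + 4k = 2313.811 → ⌈·⌉ = 2314
j=6: r + 5k = 2786.561 → ⌈·⌉ = 2787
j=7: r + 6k = 3259.311 → ⌈·⌉ = 3260
j=8: r + 7k = 3732.061 → ⌈·⌉ = 3733
j=9: r + 8k = 4204.811 → ⌈·⌉ = 4205
j=10: r + 9k = 4677.561 → ⌈·⌉ = 4678
j=11: r + 10k = 5150.311 → ⌈·⌉ = 5151
j=12: r + 11k = 5623.061 → ⌈·⌉ = 5624
j=13: r + 12k = 6095.811 → ⌈·⌉ = 6096
j=14: r + 13k = 6568.561 → ⌈·⌉ = 6569
j=15: r + 14k = 7041.311 → ⌈·⌉ = 7042
j=16: r + 15k = 7514.061 → ⌈·⌉ = 7515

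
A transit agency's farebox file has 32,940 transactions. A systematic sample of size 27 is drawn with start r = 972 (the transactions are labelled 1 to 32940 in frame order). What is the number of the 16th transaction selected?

k = 32940/27 = 1220
16th selection = r + (16−1)·k = 972 + 15×1220 = 972 + 18300 = 19272

19272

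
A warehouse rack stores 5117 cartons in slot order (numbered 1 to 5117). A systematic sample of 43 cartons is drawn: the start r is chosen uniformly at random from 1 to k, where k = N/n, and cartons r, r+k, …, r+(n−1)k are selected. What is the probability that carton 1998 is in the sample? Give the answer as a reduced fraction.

k = 5117/43 = 119.
Carton 1998 is selected iff r ≡ 1998 (mod 119); exactly one such r in {1,…,119}.
Inclusion probability = 1/119.

1/119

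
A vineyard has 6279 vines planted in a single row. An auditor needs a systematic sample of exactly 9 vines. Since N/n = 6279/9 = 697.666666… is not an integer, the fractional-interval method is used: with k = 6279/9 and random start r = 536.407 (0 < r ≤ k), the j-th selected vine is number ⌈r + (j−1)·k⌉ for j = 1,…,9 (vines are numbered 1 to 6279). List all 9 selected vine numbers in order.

j=1: r + 0k = 536.407 → ⌈·⌉ = 537
j=2: r + 1k = 1234.073666… → ⌈·⌉ = 1235
j=3: r + 2k = 1931.740333… → ⌈·⌉ = 1932
j=4: r + 3k = 2629.407 → ⌈·⌉ = 2630
j=5: r + 4k = 3327.073666… → ⌈·⌉ = 3328
j=6: r + 5k = 4024.740333… → ⌈·⌉ = 4025
j=7: r + 6k = 4722.407 → ⌈·⌉ = 4723
j=8: r + 7k = 5420.073666… → ⌈·⌉ = 5421
j=9: r + 8k = 6117.740333… → ⌈·⌉ = 6118

537, 1235, 1932, 2630, 3328, 4025, 4723, 5421, 6118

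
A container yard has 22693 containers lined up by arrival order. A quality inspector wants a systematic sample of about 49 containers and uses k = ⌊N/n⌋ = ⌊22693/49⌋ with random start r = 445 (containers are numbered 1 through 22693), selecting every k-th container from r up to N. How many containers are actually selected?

k = ⌊22693/49⌋ = 463
Achieved size = ⌊(22693 − 445)/463⌋ + 1 = ⌊22248/463⌋ + 1 = 48 + 1 = 49
(last selection: 445 + 48×463 = 22669 ≤ 22693; next would be 23132 > 22693)

49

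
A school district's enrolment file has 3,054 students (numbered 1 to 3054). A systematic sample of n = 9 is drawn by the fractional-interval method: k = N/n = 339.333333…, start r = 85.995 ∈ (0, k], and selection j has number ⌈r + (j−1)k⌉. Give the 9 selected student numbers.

j=1: r + 0k = 85.995 → ⌈·⌉ = 86
j=2: r + 1k = 425.328333… → ⌈·⌉ = 426
j=3: r + 2k = 764.661666… → ⌈·⌉ = 765
j=4: r + 3k = 1103.995 → ⌈·⌉ = 1104
j=5: r + 4k = 1443.328333… → ⌈·⌉ = 1444
j=6: r + 5k = 1782.661666… → ⌈·⌉ = 1783
j=7: r + 6k = 2121.995 → ⌈·⌉ = 2122
j=8: r + 7k = 2461.328333… → ⌈·⌉ = 2462
j=9: r + 8k = 2800.661666… → ⌈·⌉ = 2801

86, 426, 765, 1104, 1444, 1783, 2122, 2462, 2801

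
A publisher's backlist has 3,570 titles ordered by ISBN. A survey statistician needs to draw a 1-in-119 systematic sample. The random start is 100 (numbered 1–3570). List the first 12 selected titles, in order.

100, 219, 338, 457, 576, 695, 814, 933, 1052, 1171, 1290, 1409

title 1: 100
title 2: 100 + 119 = 219
title 3: 219 + 119 = 338
title 4: 338 + 119 = 457
title 5: 457 + 119 = 576
title 6: 576 + 119 = 695
title 7: 695 + 119 = 814
title 8: 814 + 119 = 933
title 9: 933 + 119 = 1052
title 10: 1052 + 119 = 1171
title 11: 1171 + 119 = 1290
title 12: 1290 + 119 = 1409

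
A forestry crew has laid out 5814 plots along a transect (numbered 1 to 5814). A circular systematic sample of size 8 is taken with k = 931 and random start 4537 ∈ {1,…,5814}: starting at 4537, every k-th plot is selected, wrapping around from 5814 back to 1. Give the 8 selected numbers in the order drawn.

Selection 1: 4537
Selection 2: 4537 + 931 = 5468
Selection 3: 5468 + 931 = 6399 → 6399 − 5814 = 585
Selection 4: 585 + 931 = 1516
Selection 5: 1516 + 931 = 2447
Selection 6: 2447 + 931 = 3378
Selection 7: 3378 + 931 = 4309
Selection 8: 4309 + 931 = 5240

4537, 5468, 585, 1516, 2447, 3378, 4309, 5240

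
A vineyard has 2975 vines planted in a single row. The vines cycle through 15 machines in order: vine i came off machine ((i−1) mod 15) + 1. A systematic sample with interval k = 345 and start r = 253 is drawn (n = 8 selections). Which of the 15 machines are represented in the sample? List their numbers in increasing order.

13

Consecutive selections differ by k = 345, so their machine numbers differ by 345 mod 15 = 0.
gcd(345, 15) = 15, so the sample visits 15/15 = 1 distinct residues mod 15.
Start 253 is machine 13; the machines hit are 13.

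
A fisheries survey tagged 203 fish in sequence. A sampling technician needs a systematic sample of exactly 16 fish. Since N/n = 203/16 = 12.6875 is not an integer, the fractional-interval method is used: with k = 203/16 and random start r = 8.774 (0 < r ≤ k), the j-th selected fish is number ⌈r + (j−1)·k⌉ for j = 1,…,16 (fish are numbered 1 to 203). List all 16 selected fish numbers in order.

9, 22, 35, 47, 60, 73, 85, 98, 111, 123, 136, 149, 162, 174, 187, 200

j=1: r + 0k = 8.774 → ⌈·⌉ = 9
j=2: r + 1k = 21.4615 → ⌈·⌉ = 22
j=3: r + 2k = 34.149 → ⌈·⌉ = 35
j=4: r + 3k = 46.8365 → ⌈·⌉ = 47
j=5: r + 4k = 59.524 → ⌈·⌉ = 60
j=6: r + 5k = 72.2115 → ⌈·⌉ = 73
j=7: r + 6k = 84.899 → ⌈·⌉ = 85
j=8: r + 7k = 97.5865 → ⌈·⌉ = 98
j=9: r + 8k = 110.274 → ⌈·⌉ = 111
j=10: r + 9k = 122.9615 → ⌈·⌉ = 123
j=11: r + 10k = 135.649 → ⌈·⌉ = 136
j=12: r + 11k = 148.3365 → ⌈·⌉ = 149
j=13: r + 12k = 161.024 → ⌈·⌉ = 162
j=14: r + 13k = 173.7115 → ⌈·⌉ = 174
j=15: r + 14k = 186.399 → ⌈·⌉ = 187
j=16: r + 15k = 199.0865 → ⌈·⌉ = 200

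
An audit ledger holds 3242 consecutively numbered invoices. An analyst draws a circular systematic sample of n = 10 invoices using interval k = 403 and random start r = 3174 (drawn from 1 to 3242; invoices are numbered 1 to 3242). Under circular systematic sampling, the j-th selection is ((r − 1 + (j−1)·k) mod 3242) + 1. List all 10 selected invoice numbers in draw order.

Selection 1: 3174
Selection 2: 3174 + 403 = 3577 → 3577 − 3242 = 335
Selection 3: 335 + 403 = 738
Selection 4: 738 + 403 = 1141
Selection 5: 1141 + 403 = 1544
Selection 6: 1544 + 403 = 1947
Selection 7: 1947 + 403 = 2350
Selection 8: 2350 + 403 = 2753
Selection 9: 2753 + 403 = 3156
Selection 10: 3156 + 403 = 3559 → 3559 − 3242 = 317

3174, 335, 738, 1141, 1544, 1947, 2350, 2753, 3156, 317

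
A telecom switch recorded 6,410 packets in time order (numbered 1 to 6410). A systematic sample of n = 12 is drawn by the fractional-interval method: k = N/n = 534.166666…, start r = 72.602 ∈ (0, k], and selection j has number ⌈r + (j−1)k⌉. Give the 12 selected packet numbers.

73, 607, 1141, 1676, 2210, 2744, 3278, 3812, 4346, 4881, 5415, 5949

j=1: r + 0k = 72.602 → ⌈·⌉ = 73
j=2: r + 1k = 606.768666… → ⌈·⌉ = 607
j=3: r + 2k = 1140.935333… → ⌈·⌉ = 1141
j=4: r + 3k = 1675.102 → ⌈·⌉ = 1676
j=5: r + 4k = 2209.268666… → ⌈·⌉ = 2210
j=6: r + 5k = 2743.435333… → ⌈·⌉ = 2744
j=7: r + 6k = 3277.602 → ⌈·⌉ = 3278
j=8: r + 7k = 3811.768666… → ⌈·⌉ = 3812
j=9: r + 8k = 4345.935333… → ⌈·⌉ = 4346
j=10: r + 9k = 4880.102 → ⌈·⌉ = 4881
j=11: r + 10k = 5414.268666… → ⌈·⌉ = 5415
j=12: r + 11k = 5948.435333… → ⌈·⌉ = 5949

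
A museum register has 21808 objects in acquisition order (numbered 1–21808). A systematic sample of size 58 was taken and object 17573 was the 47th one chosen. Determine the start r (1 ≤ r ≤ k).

k = 21808/58 = 376
r = 17573 − (47−1)×376 = 17573 − 17296 = 277

277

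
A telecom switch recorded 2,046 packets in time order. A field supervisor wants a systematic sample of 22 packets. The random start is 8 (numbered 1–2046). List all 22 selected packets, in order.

k = N/n = 2046/22 = 93
packet 1: 8
packet 2: 8 + 93 = 101
packet 3: 101 + 93 = 194
packet 4: 194 + 93 = 287
packet 5: 287 + 93 = 380
packet 6: 380 + 93 = 473
packet 7: 473 + 93 = 566
packet 8: 566 + 93 = 659
packet 9: 659 + 93 = 752
packet 10: 752 + 93 = 845
packet 11: 845 + 93 = 938
packet 12: 938 + 93 = 1031
packet 13: 1031 + 93 = 1124
packet 14: 1124 + 93 = 1217
packet 15: 1217 + 93 = 1310
packet 16: 1310 + 93 = 1403
packet 17: 1403 + 93 = 1496
packet 18: 1496 + 93 = 1589
packet 19: 1589 + 93 = 1682
packet 20: 1682 + 93 = 1775
packet 21: 1775 + 93 = 1868
packet 22: 1868 + 93 = 1961

8, 101, 194, 287, 380, 473, 566, 659, 752, 845, 938, 1031, 1124, 1217, 1310, 1403, 1496, 1589, 1682, 1775, 1868, 1961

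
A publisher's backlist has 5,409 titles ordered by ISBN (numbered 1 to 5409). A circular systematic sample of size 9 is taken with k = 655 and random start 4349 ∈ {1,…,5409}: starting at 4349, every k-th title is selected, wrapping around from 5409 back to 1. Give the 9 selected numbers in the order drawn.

4349, 5004, 250, 905, 1560, 2215, 2870, 3525, 4180

Selection 1: 4349
Selection 2: 4349 + 655 = 5004
Selection 3: 5004 + 655 = 5659 → 5659 − 5409 = 250
Selection 4: 250 + 655 = 905
Selection 5: 905 + 655 = 1560
Selection 6: 1560 + 655 = 2215
Selection 7: 2215 + 655 = 2870
Selection 8: 2870 + 655 = 3525
Selection 9: 3525 + 655 = 4180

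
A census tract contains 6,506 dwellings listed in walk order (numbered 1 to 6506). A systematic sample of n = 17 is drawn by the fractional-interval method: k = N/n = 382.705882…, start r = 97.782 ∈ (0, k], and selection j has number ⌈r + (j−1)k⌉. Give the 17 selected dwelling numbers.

98, 481, 864, 1246, 1629, 2012, 2395, 2777, 3160, 3543, 3925, 4308, 4691, 5073, 5456, 5839, 6222

j=1: r + 0k = 97.782 → ⌈·⌉ = 98
j=2: r + 1k = 480.487882… → ⌈·⌉ = 481
j=3: r + 2k = 863.193764… → ⌈·⌉ = 864
j=4: r + 3k = 1245.899647… → ⌈·⌉ = 1246
j=5: r + 4k = 1628.605529… → ⌈·⌉ = 1629
j=6: r + 5k = 2011.311411… → ⌈·⌉ = 2012
j=7: r + 6k = 2394.017294… → ⌈·⌉ = 2395
j=8: r + 7k = 2776.723176… → ⌈·⌉ = 2777
j=9: r + 8k = 3159.429058… → ⌈·⌉ = 3160
j=10: r + 9k = 3542.134941… → ⌈·⌉ = 3543
j=11: r + 10k = 3924.840823… → ⌈·⌉ = 3925
j=12: r + 11k = 4307.546705… → ⌈·⌉ = 4308
j=13: r + 12k = 4690.252588… → ⌈·⌉ = 4691
j=14: r + 13k = 5072.958470… → ⌈·⌉ = 5073
j=15: r + 14k = 5455.664352… → ⌈·⌉ = 5456
j=16: r + 15k = 5838.370235… → ⌈·⌉ = 5839
j=17: r + 16k = 6221.076117… → ⌈·⌉ = 6222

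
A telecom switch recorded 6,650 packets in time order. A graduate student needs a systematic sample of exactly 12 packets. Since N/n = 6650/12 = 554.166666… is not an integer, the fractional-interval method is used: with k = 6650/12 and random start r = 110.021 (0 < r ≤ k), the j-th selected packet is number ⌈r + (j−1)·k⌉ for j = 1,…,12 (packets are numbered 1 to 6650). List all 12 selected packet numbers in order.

111, 665, 1219, 1773, 2327, 2881, 3436, 3990, 4544, 5098, 5652, 6206

j=1: r + 0k = 110.021 → ⌈·⌉ = 111
j=2: r + 1k = 664.187666… → ⌈·⌉ = 665
j=3: r + 2k = 1218.354333… → ⌈·⌉ = 1219
j=4: r + 3k = 1772.521 → ⌈·⌉ = 1773
j=5: r + 4k = 2326.687666… → ⌈·⌉ = 2327
j=6: r + 5k = 2880.854333… → ⌈·⌉ = 2881
j=7: r + 6k = 3435.021 → ⌈·⌉ = 3436
j=8: r + 7k = 3989.187666… → ⌈·⌉ = 3990
j=9: r + 8k = 4543.354333… → ⌈·⌉ = 4544
j=10: r + 9k = 5097.521 → ⌈·⌉ = 5098
j=11: r + 10k = 5651.687666… → ⌈·⌉ = 5652
j=12: r + 11k = 6205.854333… → ⌈·⌉ = 6206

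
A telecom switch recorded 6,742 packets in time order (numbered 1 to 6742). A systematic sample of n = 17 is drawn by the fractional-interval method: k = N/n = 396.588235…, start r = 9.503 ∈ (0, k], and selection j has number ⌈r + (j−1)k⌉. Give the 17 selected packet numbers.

j=1: r + 0k = 9.503 → ⌈·⌉ = 10
j=2: r + 1k = 406.091235… → ⌈·⌉ = 407
j=3: r + 2k = 802.679470… → ⌈·⌉ = 803
j=4: r + 3k = 1199.267705… → ⌈·⌉ = 1200
j=5: r + 4k = 1595.855941… → ⌈·⌉ = 1596
j=6: r + 5k = 1992.444176… → ⌈·⌉ = 1993
j=7: r + 6k = 2389.032411… → ⌈·⌉ = 2390
j=8: r + 7k = 2785.620647… → ⌈·⌉ = 2786
j=9: r + 8k = 3182.208882… → ⌈·⌉ = 3183
j=10: r + 9k = 3578.797117… → ⌈·⌉ = 3579
j=11: r + 10k = 3975.385352… → ⌈·⌉ = 3976
j=12: r + 11k = 4371.973588… → ⌈·⌉ = 4372
j=13: r + 12k = 4768.561823… → ⌈·⌉ = 4769
j=14: r + 13k = 5165.150058… → ⌈·⌉ = 5166
j=15: r + 14k = 5561.738294… → ⌈·⌉ = 5562
j=16: r + 15k = 5958.326529… → ⌈·⌉ = 5959
j=17: r + 16k = 6354.914764… → ⌈·⌉ = 6355

10, 407, 803, 1200, 1596, 1993, 2390, 2786, 3183, 3579, 3976, 4372, 4769, 5166, 5562, 5959, 6355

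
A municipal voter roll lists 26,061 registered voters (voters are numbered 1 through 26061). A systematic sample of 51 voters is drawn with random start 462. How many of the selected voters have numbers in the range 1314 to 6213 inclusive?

k = 26061/51 = 511
First selection ≥ 1314: 462 + ⌈(1314−462)/511⌉·511 = 462 + 2×511 = 1484
Last selection ≤ 6213: 462 + ⌊(6213−462)/511⌋·511 = 462 + 11×511 = 6083
Count = 11 − 2 + 1 = 10

10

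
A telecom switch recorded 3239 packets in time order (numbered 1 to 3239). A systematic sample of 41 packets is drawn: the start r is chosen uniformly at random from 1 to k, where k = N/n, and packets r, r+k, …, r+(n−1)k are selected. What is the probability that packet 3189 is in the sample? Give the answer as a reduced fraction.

1/79

k = 3239/41 = 79.
Packet 3189 is selected iff r ≡ 3189 (mod 79); exactly one such r in {1,…,79}.
Inclusion probability = 1/79.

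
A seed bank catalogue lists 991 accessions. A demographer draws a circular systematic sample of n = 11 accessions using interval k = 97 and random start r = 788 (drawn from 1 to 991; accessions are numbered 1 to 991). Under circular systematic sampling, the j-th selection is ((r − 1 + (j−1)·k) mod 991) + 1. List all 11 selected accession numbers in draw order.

788, 885, 982, 88, 185, 282, 379, 476, 573, 670, 767

Selection 1: 788
Selection 2: 788 + 97 = 885
Selection 3: 885 + 97 = 982
Selection 4: 982 + 97 = 1079 → 1079 − 991 = 88
Selection 5: 88 + 97 = 185
Selection 6: 185 + 97 = 282
Selection 7: 282 + 97 = 379
Selection 8: 379 + 97 = 476
Selection 9: 476 + 97 = 573
Selection 10: 573 + 97 = 670
Selection 11: 670 + 97 = 767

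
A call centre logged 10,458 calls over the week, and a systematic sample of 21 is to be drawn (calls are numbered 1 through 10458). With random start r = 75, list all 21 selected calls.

75, 573, 1071, 1569, 2067, 2565, 3063, 3561, 4059, 4557, 5055, 5553, 6051, 6549, 7047, 7545, 8043, 8541, 9039, 9537, 10035

k = N/n = 10458/21 = 498
call 1: 75
call 2: 75 + 498 = 573
call 3: 573 + 498 = 1071
call 4: 1071 + 498 = 1569
call 5: 1569 + 498 = 2067
call 6: 2067 + 498 = 2565
call 7: 2565 + 498 = 3063
call 8: 3063 + 498 = 3561
call 9: 3561 + 498 = 4059
call 10: 4059 + 498 = 4557
call 11: 4557 + 498 = 5055
call 12: 5055 + 498 = 5553
call 13: 5553 + 498 = 6051
call 14: 6051 + 498 = 6549
call 15: 6549 + 498 = 7047
call 16: 7047 + 498 = 7545
call 17: 7545 + 498 = 8043
call 18: 8043 + 498 = 8541
call 19: 8541 + 498 = 9039
call 20: 9039 + 498 = 9537
call 21: 9537 + 498 = 10035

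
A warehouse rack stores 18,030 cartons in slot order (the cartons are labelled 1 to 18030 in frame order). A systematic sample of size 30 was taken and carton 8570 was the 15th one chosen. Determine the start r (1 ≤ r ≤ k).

156

k = 18030/30 = 601
r = 8570 − (15−1)×601 = 8570 − 8414 = 156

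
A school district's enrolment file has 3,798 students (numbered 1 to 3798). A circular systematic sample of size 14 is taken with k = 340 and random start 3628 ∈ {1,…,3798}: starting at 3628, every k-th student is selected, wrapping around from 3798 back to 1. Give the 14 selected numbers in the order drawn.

Selection 1: 3628
Selection 2: 3628 + 340 = 3968 → 3968 − 3798 = 170
Selection 3: 170 + 340 = 510
Selection 4: 510 + 340 = 850
Selection 5: 850 + 340 = 1190
Selection 6: 1190 + 340 = 1530
Selection 7: 1530 + 340 = 1870
Selection 8: 1870 + 340 = 2210
Selection 9: 2210 + 340 = 2550
Selection 10: 2550 + 340 = 2890
Selection 11: 2890 + 340 = 3230
Selection 12: 3230 + 340 = 3570
Selection 13: 3570 + 340 = 3910 → 3910 − 3798 = 112
Selection 14: 112 + 340 = 452

3628, 170, 510, 850, 1190, 1530, 1870, 2210, 2550, 2890, 3230, 3570, 112, 452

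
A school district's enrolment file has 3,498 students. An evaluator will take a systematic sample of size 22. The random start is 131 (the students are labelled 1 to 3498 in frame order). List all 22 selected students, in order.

131, 290, 449, 608, 767, 926, 1085, 1244, 1403, 1562, 1721, 1880, 2039, 2198, 2357, 2516, 2675, 2834, 2993, 3152, 3311, 3470

k = N/n = 3498/22 = 159
student 1: 131
student 2: 131 + 159 = 290
student 3: 290 + 159 = 449
student 4: 449 + 159 = 608
student 5: 608 + 159 = 767
student 6: 767 + 159 = 926
student 7: 926 + 159 = 1085
student 8: 1085 + 159 = 1244
student 9: 1244 + 159 = 1403
student 10: 1403 + 159 = 1562
student 11: 1562 + 159 = 1721
student 12: 1721 + 159 = 1880
student 13: 1880 + 159 = 2039
student 14: 2039 + 159 = 2198
student 15: 2198 + 159 = 2357
student 16: 2357 + 159 = 2516
student 17: 2516 + 159 = 2675
student 18: 2675 + 159 = 2834
student 19: 2834 + 159 = 2993
student 20: 2993 + 159 = 3152
student 21: 3152 + 159 = 3311
student 22: 3311 + 159 = 3470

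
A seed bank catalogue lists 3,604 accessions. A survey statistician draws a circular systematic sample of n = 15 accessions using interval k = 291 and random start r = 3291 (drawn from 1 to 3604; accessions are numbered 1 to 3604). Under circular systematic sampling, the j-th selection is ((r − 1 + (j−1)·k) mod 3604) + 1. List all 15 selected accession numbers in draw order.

3291, 3582, 269, 560, 851, 1142, 1433, 1724, 2015, 2306, 2597, 2888, 3179, 3470, 157

Selection 1: 3291
Selection 2: 3291 + 291 = 3582
Selection 3: 3582 + 291 = 3873 → 3873 − 3604 = 269
Selection 4: 269 + 291 = 560
Selection 5: 560 + 291 = 851
Selection 6: 851 + 291 = 1142
Selection 7: 1142 + 291 = 1433
Selection 8: 1433 + 291 = 1724
Selection 9: 1724 + 291 = 2015
Selection 10: 2015 + 291 = 2306
Selection 11: 2306 + 291 = 2597
Selection 12: 2597 + 291 = 2888
Selection 13: 2888 + 291 = 3179
Selection 14: 3179 + 291 = 3470
Selection 15: 3470 + 291 = 3761 → 3761 − 3604 = 157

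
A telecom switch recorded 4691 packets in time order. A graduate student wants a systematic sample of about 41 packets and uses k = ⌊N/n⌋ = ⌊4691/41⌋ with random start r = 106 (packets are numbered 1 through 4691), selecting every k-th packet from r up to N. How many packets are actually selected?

41

k = ⌊4691/41⌋ = 114
Achieved size = ⌊(4691 − 106)/114⌋ + 1 = ⌊4585/114⌋ + 1 = 40 + 1 = 41
(last selection: 106 + 40×114 = 4666 ≤ 4691; next would be 4780 > 4691)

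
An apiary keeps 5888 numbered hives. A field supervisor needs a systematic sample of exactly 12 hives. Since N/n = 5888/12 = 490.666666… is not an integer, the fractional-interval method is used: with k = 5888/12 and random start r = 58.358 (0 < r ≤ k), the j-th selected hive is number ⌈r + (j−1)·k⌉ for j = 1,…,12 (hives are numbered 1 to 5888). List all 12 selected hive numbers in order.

59, 550, 1040, 1531, 2022, 2512, 3003, 3494, 3984, 4475, 4966, 5456

j=1: r + 0k = 58.358 → ⌈·⌉ = 59
j=2: r + 1k = 549.024666… → ⌈·⌉ = 550
j=3: r + 2k = 1039.691333… → ⌈·⌉ = 1040
j=4: r + 3k = 1530.358 → ⌈·⌉ = 1531
j=5: r + 4k = 2021.024666… → ⌈·⌉ = 2022
j=6: r + 5k = 2511.691333… → ⌈·⌉ = 2512
j=7: r + 6k = 3002.358 → ⌈·⌉ = 3003
j=8: r + 7k = 3493.024666… → ⌈·⌉ = 3494
j=9: r + 8k = 3983.691333… → ⌈·⌉ = 3984
j=10: r + 9k = 4474.358 → ⌈·⌉ = 4475
j=11: r + 10k = 4965.024666… → ⌈·⌉ = 4966
j=12: r + 11k = 5455.691333… → ⌈·⌉ = 5456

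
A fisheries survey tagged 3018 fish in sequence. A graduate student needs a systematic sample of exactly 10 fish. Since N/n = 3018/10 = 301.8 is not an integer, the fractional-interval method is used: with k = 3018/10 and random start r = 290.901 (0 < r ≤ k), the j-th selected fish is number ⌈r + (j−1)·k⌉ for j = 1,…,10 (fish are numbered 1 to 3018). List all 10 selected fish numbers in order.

j=1: r + 0k = 290.901 → ⌈·⌉ = 291
j=2: r + 1k = 592.701 → ⌈·⌉ = 593
j=3: r + 2k = 894.501 → ⌈·⌉ = 895
j=4: r + 3k = 1196.301 → ⌈·⌉ = 1197
j=5: r + 4k = 1498.101 → ⌈·⌉ = 1499
j=6: r + 5k = 1799.901 → ⌈·⌉ = 1800
j=7: r + 6k = 2101.701 → ⌈·⌉ = 2102
j=8: r + 7k = 2403.501 → ⌈·⌉ = 2404
j=9: r + 8k = 2705.301 → ⌈·⌉ = 2706
j=10: r + 9k = 3007.101 → ⌈·⌉ = 3008

291, 593, 895, 1197, 1499, 1800, 2102, 2404, 2706, 3008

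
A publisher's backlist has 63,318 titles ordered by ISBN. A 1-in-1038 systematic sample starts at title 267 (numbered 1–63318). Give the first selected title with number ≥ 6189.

k = 1038
Steps past start: ⌈(6189 − 267)/1038⌉ = ⌈5922/1038⌉ = 6
Selected title: 267 + 6×1038 = 6495

6495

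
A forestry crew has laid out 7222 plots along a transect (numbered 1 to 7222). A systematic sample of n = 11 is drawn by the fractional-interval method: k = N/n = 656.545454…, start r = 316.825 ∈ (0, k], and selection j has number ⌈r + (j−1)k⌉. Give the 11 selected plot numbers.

j=1: r + 0k = 316.825 → ⌈·⌉ = 317
j=2: r + 1k = 973.370454… → ⌈·⌉ = 974
j=3: r + 2k = 1629.915909… → ⌈·⌉ = 1630
j=4: r + 3k = 2286.461363… → ⌈·⌉ = 2287
j=5: r + 4k = 2943.006818… → ⌈·⌉ = 2944
j=6: r + 5k = 3599.552272… → ⌈·⌉ = 3600
j=7: r + 6k = 4256.097727… → ⌈·⌉ = 4257
j=8: r + 7k = 4912.643181… → ⌈·⌉ = 4913
j=9: r + 8k = 5569.188636… → ⌈·⌉ = 5570
j=10: r + 9k = 6225.734090… → ⌈·⌉ = 6226
j=11: r + 10k = 6882.279545… → ⌈·⌉ = 6883

317, 974, 1630, 2287, 2944, 3600, 4257, 4913, 5570, 6226, 6883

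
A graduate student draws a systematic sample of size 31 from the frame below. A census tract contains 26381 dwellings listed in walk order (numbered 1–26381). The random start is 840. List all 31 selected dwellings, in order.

k = N/n = 26381/31 = 851
dwelling 1: 840
dwelling 2: 840 + 851 = 1691
dwelling 3: 1691 + 851 = 2542
dwelling 4: 2542 + 851 = 3393
dwelling 5: 3393 + 851 = 4244
dwelling 6: 4244 + 851 = 5095
dwelling 7: 5095 + 851 = 5946
dwelling 8: 5946 + 851 = 6797
dwelling 9: 6797 + 851 = 7648
dwelling 10: 7648 + 851 = 8499
dwelling 11: 8499 + 851 = 9350
dwelling 12: 9350 + 851 = 10201
dwelling 13: 10201 + 851 = 11052
dwelling 14: 11052 + 851 = 11903
dwelling 15: 11903 + 851 = 12754
dwelling 16: 12754 + 851 = 13605
dwelling 17: 13605 + 851 = 14456
dwelling 18: 14456 + 851 = 15307
dwelling 19: 15307 + 851 = 16158
dwelling 20: 16158 + 851 = 17009
dwelling 21: 17009 + 851 = 17860
dwelling 22: 17860 + 851 = 18711
dwelling 23: 18711 + 851 = 19562
dwelling 24: 19562 + 851 = 20413
dwelling 25: 20413 + 851 = 21264
dwelling 26: 21264 + 851 = 22115
dwelling 27: 22115 + 851 = 22966
dwelling 28: 22966 + 851 = 23817
dwelling 29: 23817 + 851 = 24668
dwelling 30: 24668 + 851 = 25519
dwelling 31: 25519 + 851 = 26370

840, 1691, 2542, 3393, 4244, 5095, 5946, 6797, 7648, 8499, 9350, 10201, 11052, 11903, 12754, 13605, 14456, 15307, 16158, 17009, 17860, 18711, 19562, 20413, 21264, 22115, 22966, 23817, 24668, 25519, 26370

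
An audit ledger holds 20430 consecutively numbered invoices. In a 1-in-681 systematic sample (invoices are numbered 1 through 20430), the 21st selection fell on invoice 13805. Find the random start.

k = 681
r = 13805 − (21−1)×681 = 13805 − 13620 = 185

185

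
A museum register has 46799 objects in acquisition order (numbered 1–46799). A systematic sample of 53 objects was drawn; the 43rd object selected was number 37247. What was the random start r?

k = 46799/53 = 883
r = 37247 − (43−1)×883 = 37247 − 37086 = 161

161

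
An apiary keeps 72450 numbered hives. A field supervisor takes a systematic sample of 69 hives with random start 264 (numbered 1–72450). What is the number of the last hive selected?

k = 72450/69 = 1050
69th selection = r + (69−1)·k = 264 + 68×1050 = 264 + 71400 = 71664

71664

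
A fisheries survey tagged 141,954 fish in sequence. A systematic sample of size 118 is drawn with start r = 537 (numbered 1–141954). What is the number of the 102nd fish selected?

k = 141954/118 = 1203
102nd selection = r + (102−1)·k = 537 + 101×1203 = 537 + 121503 = 122040

122040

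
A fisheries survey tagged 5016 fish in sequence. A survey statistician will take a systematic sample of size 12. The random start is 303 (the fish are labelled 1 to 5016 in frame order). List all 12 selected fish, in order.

k = N/n = 5016/12 = 418
fish 1: 303
fish 2: 303 + 418 = 721
fish 3: 721 + 418 = 1139
fish 4: 1139 + 418 = 1557
fish 5: 1557 + 418 = 1975
fish 6: 1975 + 418 = 2393
fish 7: 2393 + 418 = 2811
fish 8: 2811 + 418 = 3229
fish 9: 3229 + 418 = 3647
fish 10: 3647 + 418 = 4065
fish 11: 4065 + 418 = 4483
fish 12: 4483 + 418 = 4901

303, 721, 1139, 1557, 1975, 2393, 2811, 3229, 3647, 4065, 4483, 4901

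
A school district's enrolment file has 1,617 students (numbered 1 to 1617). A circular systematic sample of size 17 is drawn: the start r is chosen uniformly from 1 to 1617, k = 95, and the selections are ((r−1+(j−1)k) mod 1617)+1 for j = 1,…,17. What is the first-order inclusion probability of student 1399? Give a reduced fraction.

17/1617

For each position j, as r ranges over 1…1617 the j-th selection hits every student exactly once, so student 1399 is selected for exactly 17 of the 1617 starts.
Inclusion probability = 17/1617.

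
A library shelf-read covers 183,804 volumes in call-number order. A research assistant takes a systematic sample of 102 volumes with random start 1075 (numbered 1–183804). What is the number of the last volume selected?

183077

k = 183804/102 = 1802
102nd selection = r + (102−1)·k = 1075 + 101×1802 = 1075 + 182002 = 183077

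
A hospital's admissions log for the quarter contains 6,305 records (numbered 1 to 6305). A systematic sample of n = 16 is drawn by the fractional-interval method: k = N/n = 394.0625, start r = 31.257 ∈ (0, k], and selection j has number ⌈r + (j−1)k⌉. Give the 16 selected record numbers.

j=1: r + 0k = 31.257 → ⌈·⌉ = 32
j=2: r + 1k = 425.3195 → ⌈·⌉ = 426
j=3: r + 2k = 819.382 → ⌈·⌉ = 820
j=4: r + 3k = 1213.4445 → ⌈·⌉ = 1214
j=5: r + 4k = 1607.507 → ⌈·⌉ = 1608
j=6: r + 5k = 2001.5695 → ⌈·⌉ = 2002
j=7: r + 6k = 2395.632 → ⌈·⌉ = 2396
j=8: r + 7k = 2789.6945 → ⌈·⌉ = 2790
j=9: r + 8k = 3183.757 → ⌈·⌉ = 3184
j=10: r + 9k = 3577.8195 → ⌈·⌉ = 3578
j=11: r + 10k = 3971.882 → ⌈·⌉ = 3972
j=12: r + 11k = 4365.9445 → ⌈·⌉ = 4366
j=13: r + 12k = 4760.007 → ⌈·⌉ = 4761
j=14: r + 13k = 5154.0695 → ⌈·⌉ = 5155
j=15: r + 14k = 5548.132 → ⌈·⌉ = 5549
j=16: r + 15k = 5942.1945 → ⌈·⌉ = 5943

32, 426, 820, 1214, 1608, 2002, 2396, 2790, 3184, 3578, 3972, 4366, 4761, 5155, 5549, 5943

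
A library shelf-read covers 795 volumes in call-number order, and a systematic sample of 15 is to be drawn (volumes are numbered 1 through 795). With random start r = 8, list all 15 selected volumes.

8, 61, 114, 167, 220, 273, 326, 379, 432, 485, 538, 591, 644, 697, 750

k = N/n = 795/15 = 53
volume 1: 8
volume 2: 8 + 53 = 61
volume 3: 61 + 53 = 114
volume 4: 114 + 53 = 167
volume 5: 167 + 53 = 220
volume 6: 220 + 53 = 273
volume 7: 273 + 53 = 326
volume 8: 326 + 53 = 379
volume 9: 379 + 53 = 432
volume 10: 432 + 53 = 485
volume 11: 485 + 53 = 538
volume 12: 538 + 53 = 591
volume 13: 591 + 53 = 644
volume 14: 644 + 53 = 697
volume 15: 697 + 53 = 750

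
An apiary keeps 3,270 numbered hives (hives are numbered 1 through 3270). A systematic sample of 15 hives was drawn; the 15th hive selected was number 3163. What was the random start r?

k = 3270/15 = 218
r = 3163 − (15−1)×218 = 3163 − 3052 = 111

111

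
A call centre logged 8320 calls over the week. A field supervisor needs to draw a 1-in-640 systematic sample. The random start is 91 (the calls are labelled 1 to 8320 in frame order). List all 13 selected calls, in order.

call 1: 91
call 2: 91 + 640 = 731
call 3: 731 + 640 = 1371
call 4: 1371 + 640 = 2011
call 5: 2011 + 640 = 2651
call 6: 2651 + 640 = 3291
call 7: 3291 + 640 = 3931
call 8: 3931 + 640 = 4571
call 9: 4571 + 640 = 5211
call 10: 5211 + 640 = 5851
call 11: 5851 + 640 = 6491
call 12: 6491 + 640 = 7131
call 13: 7131 + 640 = 7771

91, 731, 1371, 2011, 2651, 3291, 3931, 4571, 5211, 5851, 6491, 7131, 7771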